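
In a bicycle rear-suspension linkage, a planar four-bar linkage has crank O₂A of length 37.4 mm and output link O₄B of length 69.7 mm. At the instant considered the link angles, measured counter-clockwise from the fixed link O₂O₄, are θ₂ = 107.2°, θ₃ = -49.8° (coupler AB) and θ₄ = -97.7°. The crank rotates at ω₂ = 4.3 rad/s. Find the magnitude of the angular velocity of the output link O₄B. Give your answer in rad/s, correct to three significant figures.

ω₂ = 4.3 rad/s
Differentiating the loop-closure r₂e^{iθ₂}+r₃e^{iθ₃}=r₁+r₄e^{iθ₄} gives r₂ω₂e^{iθ₂}+r₃ω₃e^{iθ₃}=r₄ω₄e^{iθ₄}.
Eliminating the other unknown: ω₄ = r₂ω₂ sin(θ₂−θ₃) / [r₄ sin(θ₄−θ₃)].
Numerator sine = +0.39073; denominator sine = -0.74198.
Result = 0.0374·4.3·(+0.39073) / (0.0697·(-0.74198)) = -1.2151 rad/s; magnitude 1.2151 rad/s.

1.22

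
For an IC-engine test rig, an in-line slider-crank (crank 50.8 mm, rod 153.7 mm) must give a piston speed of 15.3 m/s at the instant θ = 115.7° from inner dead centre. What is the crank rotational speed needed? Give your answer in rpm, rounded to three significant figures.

For an in-line slider-crank, |v_piston| = rω|sinθ|·[1 + r cosθ/√(L² − r² sin²θ)].
With r = 0.0508 m, L = 0.1537 m, θ = 115.7°: the bracketed kinematic factor |dx/dθ| = 0.038902 m.
ω = v/|dx/dθ| = 15.3/0.038902 = 393.3 rad/s.
N = 60ω/(2π) = 3755.7 rpm.

3760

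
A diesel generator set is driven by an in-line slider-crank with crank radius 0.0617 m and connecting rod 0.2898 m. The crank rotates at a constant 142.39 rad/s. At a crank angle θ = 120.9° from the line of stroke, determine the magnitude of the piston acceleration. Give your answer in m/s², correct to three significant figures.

768

ω = 142.4 rad/s
x(θ) = r cosθ + √(L² − r² sin²θ); with ω constant, a = ω²·d²x/dθ².
d²x/dθ² = −r cosθ − r²(cos2θ)/√u − r⁴ sin²2θ/(4u^{3/2}),  u = L² − r² sin²θ = 0.0811811 m².
Substituting r = 0.0617 m, L = 0.2898 m, θ = 120.9°: d²x/dθ² = +0.037878 m.
a = ω²·d²x/dθ² = (142.4)²·(+0.037878) = +767.97 m/s²;  |a| = 767.97 m/s².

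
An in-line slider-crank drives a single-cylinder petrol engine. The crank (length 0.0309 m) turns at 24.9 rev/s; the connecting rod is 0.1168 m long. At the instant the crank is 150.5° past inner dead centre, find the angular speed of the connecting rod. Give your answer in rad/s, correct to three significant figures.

ω = 156.5 rad/s (converted from 24.9 rev/s).
The rod makes angle φ with the slider axis where L sinφ = r sinθ; differentiating, L cosφ·φ̇ = r ω cosθ.
L cosφ = √(L² − r² sin²θ) = 0.1158 m.
|ω_rod| = r ω |cosθ| / √(L² − r² sin²θ) = 0.0309·156.5·0.87036/0.1158 = 36.334 rad/s.

36.3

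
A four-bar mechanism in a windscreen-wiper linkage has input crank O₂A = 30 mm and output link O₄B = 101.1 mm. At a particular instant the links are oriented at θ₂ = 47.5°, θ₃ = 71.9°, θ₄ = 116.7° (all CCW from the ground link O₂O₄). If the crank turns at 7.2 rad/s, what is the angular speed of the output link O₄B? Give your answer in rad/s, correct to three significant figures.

ω₂ = 7.2 rad/s
Differentiating the loop-closure r₂e^{iθ₂}+r₃e^{iθ₃}=r₁+r₄e^{iθ₄} gives r₂ω₂e^{iθ₂}+r₃ω₃e^{iθ₃}=r₄ω₄e^{iθ₄}.
Eliminating the other unknown: ω₄ = r₂ω₂ sin(θ₂−θ₃) / [r₄ sin(θ₄−θ₃)].
Numerator sine = -0.41310; denominator sine = +0.70463.
Result = 0.03·7.2·(-0.41310) / (0.1011·(+0.70463)) = -1.2526 rad/s; magnitude 1.2526 rad/s.

1.25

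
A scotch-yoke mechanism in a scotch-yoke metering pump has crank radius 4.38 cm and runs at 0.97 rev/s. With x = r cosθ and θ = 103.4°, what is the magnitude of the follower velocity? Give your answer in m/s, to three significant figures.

ω = 6.095 rad/s (from 0.97 rev/s).
x = r cosθ ⇒ ẋ = −rω sinθ.
|v| = rω|sinθ| = 0.0438·6.095·|sin 103.4°| = 0.25968 m/s.

0.260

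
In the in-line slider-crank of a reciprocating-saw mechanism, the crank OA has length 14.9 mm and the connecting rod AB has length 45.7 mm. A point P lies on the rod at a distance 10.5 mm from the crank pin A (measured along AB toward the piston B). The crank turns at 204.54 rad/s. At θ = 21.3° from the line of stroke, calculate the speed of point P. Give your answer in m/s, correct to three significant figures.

ω = 204.5 rad/s.  Crank-pin speed |V_A| = rω = 3.0476 m/s, perpendicular to OA.
Rod angle: sinφ = −(r/L) sinθ ⇒ φ = -6.802°; ω_rod = −rω cosθ/√(L²−r²sin²θ) = -62.573 rad/s.
V_P = V_A + ω_rod × AP, with AP = 0.0105 m along the rod.
Components: V_Px = −rω sinθ − a·ω_rod·sinφ = -1.1849 m/s;  V_Py = rω cosθ + a·ω_rod·cosφ = +2.1871 m/s.
|V_P| = √(V_Px² + V_Py²) = 2.4874 m/s.

2.49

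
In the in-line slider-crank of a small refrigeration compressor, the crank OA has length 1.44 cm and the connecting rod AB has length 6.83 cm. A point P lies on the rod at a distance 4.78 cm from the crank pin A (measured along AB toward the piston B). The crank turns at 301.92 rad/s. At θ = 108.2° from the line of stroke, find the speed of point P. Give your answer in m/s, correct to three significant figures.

3.96

ω = 301.9 rad/s.  Crank-pin speed |V_A| = rω = 4.3476 m/s, perpendicular to OA.
Rod angle: sinφ = −(r/L) sinθ ⇒ φ = -11.554°; ω_rod = −rω cosθ/√(L²−r²sin²θ) = +20.293 rad/s.
V_P = V_A + ω_rod × AP, with AP = 0.0478 m along the rod.
Components: V_Px = −rω sinθ − a·ω_rod·sinφ = -3.9359 m/s;  V_Py = rω cosθ + a·ω_rod·cosφ = -0.40758 m/s.
|V_P| = √(V_Px² + V_Py²) = 3.9569 m/s.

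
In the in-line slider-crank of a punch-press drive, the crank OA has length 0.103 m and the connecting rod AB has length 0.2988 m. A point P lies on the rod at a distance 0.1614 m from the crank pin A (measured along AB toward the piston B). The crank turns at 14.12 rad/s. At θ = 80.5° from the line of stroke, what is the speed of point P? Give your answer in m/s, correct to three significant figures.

ω = 14.12 rad/s.  Crank-pin speed |V_A| = rω = 1.4544 m/s, perpendicular to OA.
Rod angle: sinφ = −(r/L) sinθ ⇒ φ = -19.876°; ω_rod = −rω cosθ/√(L²−r²sin²θ) = -0.85423 rad/s.
V_P = V_A + ω_rod × AP, with AP = 0.1614 m along the rod.
Components: V_Px = −rω sinθ − a·ω_rod·sinφ = -1.4813 m/s;  V_Py = rω cosθ + a·ω_rod·cosφ = +0.11038 m/s.
|V_P| = √(V_Px² + V_Py²) = 1.4854 m/s.

1.49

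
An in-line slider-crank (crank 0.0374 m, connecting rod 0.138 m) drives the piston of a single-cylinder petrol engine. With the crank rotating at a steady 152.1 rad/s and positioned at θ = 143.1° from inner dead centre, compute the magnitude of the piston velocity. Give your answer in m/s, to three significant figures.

2.67

ω = 152.1 rad/s
For an in-line slider-crank, x = r cosθ + √(L² − r² sin²θ), so v = −rω sinθ·[1 + r cosθ/√(L² − r² sin²θ)].
With r = 0.0374 m, L = 0.138 m, θ = 143.1°: √(L² − r² sin²θ) = 0.13616 m.
v = −0.0374·152.1·0.60042·[1 + 0.0374·-0.79968/0.13616] = -2.6653 m/s.
|v| = 2.6653 m/s.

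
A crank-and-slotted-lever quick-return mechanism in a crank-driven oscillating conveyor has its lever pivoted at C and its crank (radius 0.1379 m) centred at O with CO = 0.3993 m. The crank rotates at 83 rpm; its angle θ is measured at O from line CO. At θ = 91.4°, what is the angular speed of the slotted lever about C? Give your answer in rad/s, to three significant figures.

0.874

ω = 8.692 rad/s (from 83 rpm).
Crank pin A relative to C: A = (d + r cosθ, r sinθ); lever angle φ = atan2(r sinθ, d + r cosθ).
Differentiating tanφ: φ̇ = rω(d cosθ + r)/(d² + r² + 2dr cosθ).
d² + r² + 2dr cosθ = |CA|² = 0.175766 m²;  d cosθ + r = +0.12814 m.
|ω_lever| = |0.1379·8.692·+0.12814| / 0.175766 = 0.87385 rad/s.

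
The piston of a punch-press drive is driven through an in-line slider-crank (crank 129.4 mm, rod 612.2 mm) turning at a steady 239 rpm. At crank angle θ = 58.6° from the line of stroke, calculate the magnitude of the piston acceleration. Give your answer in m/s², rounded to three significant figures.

34.4

ω = 2π·239/60 = 25.03 rad/s
x(θ) = r cosθ + √(L² − r² sin²θ); with ω constant, a = ω²·d²x/dθ².
d²x/dθ² = −r cosθ − r²(cos2θ)/√u − r⁴ sin²2θ/(4u^{3/2}),  u = L² − r² sin²θ = 0.36259 m².
Substituting r = 0.1294 m, L = 0.6122 m, θ = 58.6°: d²x/dθ² = -0.054962 m.
a = ω²·d²x/dθ² = (25.03)²·(-0.054962) = -34.428 m/s²;  |a| = 34.428 m/s².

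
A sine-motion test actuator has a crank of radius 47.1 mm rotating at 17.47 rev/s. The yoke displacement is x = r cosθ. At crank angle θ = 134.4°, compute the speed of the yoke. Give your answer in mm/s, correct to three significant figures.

ω = 109.8 rad/s (from 17.47 rev/s).
x = r cosθ ⇒ ẋ = −rω sinθ.
|v| = rω|sinθ| = 0.0471·109.8·|sin 134.4°| = 3.6939 m/s = 3693.9 mm/s.

3690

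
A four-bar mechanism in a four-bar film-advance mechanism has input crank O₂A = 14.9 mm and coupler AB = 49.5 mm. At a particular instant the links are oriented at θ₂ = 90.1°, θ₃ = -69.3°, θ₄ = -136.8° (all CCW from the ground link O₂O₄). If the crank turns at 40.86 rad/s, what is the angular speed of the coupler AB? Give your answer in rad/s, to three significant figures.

9.72

ω₂ = 40.86 rad/s
Differentiating the loop-closure r₂e^{iθ₂}+r₃e^{iθ₃}=r₁+r₄e^{iθ₄} gives r₂ω₂e^{iθ₂}+r₃ω₃e^{iθ₃}=r₄ω₄e^{iθ₄}.
Eliminating the other unknown: ω₃ = r₂ω₂ sin(θ₄−θ₂) / [r₃ sin(θ₃−θ₄)].
Numerator sine = +0.73016; denominator sine = +0.92388.
Result = 0.0149·40.86·(+0.73016) / (0.0495·(+0.92388)) = +9.7204 rad/s; magnitude 9.7204 rad/s.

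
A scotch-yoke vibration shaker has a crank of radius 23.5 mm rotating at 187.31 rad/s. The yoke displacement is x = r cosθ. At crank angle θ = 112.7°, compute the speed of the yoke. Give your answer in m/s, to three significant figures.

4.06

ω = 187.3 rad/s
x = r cosθ ⇒ ẋ = −rω sinθ.
|v| = rω|sinθ| = 0.0235·187.3·|sin 112.7°| = 4.0608 m/s.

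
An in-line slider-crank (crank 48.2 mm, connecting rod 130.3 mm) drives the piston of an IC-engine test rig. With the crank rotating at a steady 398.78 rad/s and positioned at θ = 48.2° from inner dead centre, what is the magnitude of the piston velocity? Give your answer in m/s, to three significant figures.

18.0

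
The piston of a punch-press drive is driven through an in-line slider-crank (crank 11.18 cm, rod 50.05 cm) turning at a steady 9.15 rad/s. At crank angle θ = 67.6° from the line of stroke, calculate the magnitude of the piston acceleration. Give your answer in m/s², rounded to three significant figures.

2.06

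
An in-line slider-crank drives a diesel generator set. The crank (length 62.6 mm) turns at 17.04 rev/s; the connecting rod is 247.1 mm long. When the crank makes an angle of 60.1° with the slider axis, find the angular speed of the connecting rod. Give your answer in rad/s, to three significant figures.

ω = 107.1 rad/s (converted from 17.04 rev/s).
The rod makes angle φ with the slider axis where L sinφ = r sinθ; differentiating, L cosφ·φ̇ = r ω cosθ.
L cosφ = √(L² − r² sin²θ) = 0.24107 m.
|ω_rod| = r ω |cosθ| / √(L² − r² sin²θ) = 0.0626·107.1·0.49849/0.24107 = 13.859 rad/s.

13.9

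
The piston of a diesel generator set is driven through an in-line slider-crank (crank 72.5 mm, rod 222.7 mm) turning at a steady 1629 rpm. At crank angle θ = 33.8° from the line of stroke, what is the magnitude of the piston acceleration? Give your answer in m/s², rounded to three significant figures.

2040

ω = 2π·1629/60 = 170.6 rad/s
x(θ) = r cosθ + √(L² − r² sin²θ); with ω constant, a = ω²·d²x/dθ².
d²x/dθ² = −r cosθ − r²(cos2θ)/√u − r⁴ sin²2θ/(4u^{3/2}),  u = L² − r² sin²θ = 0.0479687 m².
Substituting r = 0.0725 m, L = 0.2227 m, θ = 33.8°: d²x/dθ² = -0.069954 m.
a = ω²·d²x/dθ² = (170.6)²·(-0.069954) = -2035.7 m/s²;  |a| = 2035.7 m/s².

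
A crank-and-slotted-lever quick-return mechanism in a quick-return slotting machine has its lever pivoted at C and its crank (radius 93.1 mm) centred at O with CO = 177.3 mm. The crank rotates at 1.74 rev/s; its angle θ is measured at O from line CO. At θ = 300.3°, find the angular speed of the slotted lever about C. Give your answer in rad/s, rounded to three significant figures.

3.27

ω = 10.93 rad/s (from 1.74 rev/s).
Crank pin A relative to C: A = (d + r cosθ, r sinθ); lever angle φ = atan2(r sinθ, d + r cosθ).
Differentiating tanφ: φ̇ = rω(d cosθ + r)/(d² + r² + 2dr cosθ).
d² + r² + 2dr cosθ = |CA|² = 0.056759 m²;  d cosθ + r = +0.18255 m.
|ω_lever| = |0.0931·10.93·+0.18255| / 0.056759 = 3.2737 rad/s.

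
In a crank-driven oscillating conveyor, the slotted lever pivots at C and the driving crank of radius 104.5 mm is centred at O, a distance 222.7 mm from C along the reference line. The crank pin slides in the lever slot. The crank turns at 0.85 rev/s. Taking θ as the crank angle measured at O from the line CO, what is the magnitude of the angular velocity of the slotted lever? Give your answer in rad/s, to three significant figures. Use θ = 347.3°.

ω = 5.341 rad/s (from 0.85 rev/s).
Crank pin A relative to C: A = (d + r cosθ, r sinθ); lever angle φ = atan2(r sinθ, d + r cosθ).
Differentiating tanφ: φ̇ = rω(d cosθ + r)/(d² + r² + 2dr cosθ).
d² + r² + 2dr cosθ = |CA|² = 0.105921 m²;  d cosθ + r = +0.32175 m.
|ω_lever| = |0.1045·5.341·+0.32175| / 0.105921 = 1.6953 rad/s.

1.70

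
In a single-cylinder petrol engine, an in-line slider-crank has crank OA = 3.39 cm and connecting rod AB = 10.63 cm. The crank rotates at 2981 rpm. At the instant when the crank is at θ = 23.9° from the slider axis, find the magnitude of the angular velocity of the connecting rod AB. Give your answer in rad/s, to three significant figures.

ω = 312.2 rad/s (converted from 2981 rpm).
The rod makes angle φ with the slider axis where L sinφ = r sinθ; differentiating, L cosφ·φ̇ = r ω cosθ.
L cosφ = √(L² − r² sin²θ) = 0.10541 m.
|ω_rod| = r ω |cosθ| / √(L² − r² sin²θ) = 0.0339·312.2·0.91425/0.10541 = 91.787 rad/s.

91.8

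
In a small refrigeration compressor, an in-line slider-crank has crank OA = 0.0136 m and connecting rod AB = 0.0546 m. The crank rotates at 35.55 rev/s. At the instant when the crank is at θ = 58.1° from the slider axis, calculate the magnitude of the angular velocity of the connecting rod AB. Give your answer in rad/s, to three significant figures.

ω = 223.4 rad/s (converted from 35.55 rev/s).
The rod makes angle φ with the slider axis where L sinφ = r sinθ; differentiating, L cosφ·φ̇ = r ω cosθ.
L cosφ = √(L² − r² sin²θ) = 0.053365 m.
|ω_rod| = r ω |cosθ| / √(L² − r² sin²θ) = 0.0136·223.4·0.52844/0.053365 = 30.081 rad/s.

30.1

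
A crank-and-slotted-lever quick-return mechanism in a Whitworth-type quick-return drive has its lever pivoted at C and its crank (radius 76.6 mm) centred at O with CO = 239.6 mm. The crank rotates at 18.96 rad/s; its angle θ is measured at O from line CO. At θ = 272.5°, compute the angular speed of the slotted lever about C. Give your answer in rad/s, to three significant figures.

ω = 18.96 rad/s
Crank pin A relative to C: A = (d + r cosθ, r sinθ); lever angle φ = atan2(r sinθ, d + r cosθ).
Differentiating tanφ: φ̇ = rω(d cosθ + r)/(d² + r² + 2dr cosθ).
d² + r² + 2dr cosθ = |CA|² = 0.0648768 m²;  d cosθ + r = +0.087051 m.
|ω_lever| = |0.0766·18.96·+0.087051| / 0.0648768 = 1.9487 rad/s.

1.95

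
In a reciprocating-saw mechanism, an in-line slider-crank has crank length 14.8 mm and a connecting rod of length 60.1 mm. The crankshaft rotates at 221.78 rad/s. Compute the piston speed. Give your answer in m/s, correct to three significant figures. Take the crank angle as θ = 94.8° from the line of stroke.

3.20

ω = 221.8 rad/s
For an in-line slider-crank, x = r cosθ + √(L² − r² sin²θ), so v = −rω sinθ·[1 + r cosθ/√(L² − r² sin²θ)].
With r = 0.0148 m, L = 0.0601 m, θ = 94.8°: √(L² − r² sin²θ) = 0.058262 m.
v = −0.0148·221.8·0.99649·[1 + 0.0148·-0.08368/0.058262] = -3.2013 m/s.
|v| = 3.2013 m/s.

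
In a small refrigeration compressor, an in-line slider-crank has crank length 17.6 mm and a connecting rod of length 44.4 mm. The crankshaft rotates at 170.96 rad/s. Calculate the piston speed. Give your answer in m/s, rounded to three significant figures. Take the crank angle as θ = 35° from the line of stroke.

ω = 171 rad/s
For an in-line slider-crank, x = r cosθ + √(L² − r² sin²θ), so v = −rω sinθ·[1 + r cosθ/√(L² − r² sin²θ)].
With r = 0.0176 m, L = 0.0444 m, θ = 35°: √(L² − r² sin²θ) = 0.043237 m.
v = −0.0176·171·0.57358·[1 + 0.0176·0.81915/0.043237] = -2.3013 m/s.
|v| = 2.3013 m/s.

2.30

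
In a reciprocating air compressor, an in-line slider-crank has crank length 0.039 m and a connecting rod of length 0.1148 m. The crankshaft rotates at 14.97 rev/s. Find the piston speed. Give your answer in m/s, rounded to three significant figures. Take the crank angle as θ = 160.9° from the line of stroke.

ω = 2π·15 = 94.06 rad/s
For an in-line slider-crank, x = r cosθ + √(L² − r² sin²θ), so v = −rω sinθ·[1 + r cosθ/√(L² − r² sin²θ)].
With r = 0.039 m, L = 0.1148 m, θ = 160.9°: √(L² − r² sin²θ) = 0.11409 m.
v = −0.039·94.06·0.32722·[1 + 0.039·-0.94495/0.11409] = -0.8126 m/s.
|v| = 0.8126 m/s.

0.813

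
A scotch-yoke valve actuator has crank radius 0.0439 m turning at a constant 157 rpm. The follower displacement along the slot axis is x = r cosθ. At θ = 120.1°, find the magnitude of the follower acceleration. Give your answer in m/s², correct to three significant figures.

ω = 16.44 rad/s (from 157 rpm).
x = r cosθ ⇒ ẍ = −rω² cosθ (ω constant).
|a| = rω²|cosθ| = 0.0439·(16.44)²·|cos 120.1°| = 5.9512 m/s².

5.95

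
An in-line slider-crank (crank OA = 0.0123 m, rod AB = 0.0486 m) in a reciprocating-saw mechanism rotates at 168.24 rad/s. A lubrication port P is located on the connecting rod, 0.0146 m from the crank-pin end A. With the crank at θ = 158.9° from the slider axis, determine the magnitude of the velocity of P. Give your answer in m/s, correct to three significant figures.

ω = 168.2 rad/s.  Crank-pin speed |V_A| = rω = 2.0694 m/s, perpendicular to OA.
Rod angle: sinφ = −(r/L) sinθ ⇒ φ = -5.227°; ω_rod = −rω cosθ/√(L²−r²sin²θ) = +39.89 rad/s.
V_P = V_A + ω_rod × AP, with AP = 0.0146 m along the rod.
Components: V_Px = −rω sinθ − a·ω_rod·sinφ = -0.6919 m/s;  V_Py = rω cosθ + a·ω_rod·cosφ = -1.3506 m/s.
|V_P| = √(V_Px² + V_Py²) = 1.5175 m/s.

1.52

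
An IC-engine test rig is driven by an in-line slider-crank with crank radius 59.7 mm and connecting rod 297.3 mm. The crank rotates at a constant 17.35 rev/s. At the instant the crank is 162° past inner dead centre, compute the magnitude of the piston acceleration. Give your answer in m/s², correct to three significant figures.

ω = 2π·17.4 = 109 rad/s
x(θ) = r cosθ + √(L² − r² sin²θ); with ω constant, a = ω²·d²x/dθ².
d²x/dθ² = −r cosθ − r²(cos2θ)/√u − r⁴ sin²2θ/(4u^{3/2}),  u = L² − r² sin²θ = 0.0880469 m².
Substituting r = 0.0597 m, L = 0.2973 m, θ = 162°: d²x/dθ² = +0.047019 m.
a = ω²·d²x/dθ² = (109)²·(+0.047019) = +558.77 m/s²;  |a| = 558.77 m/s².

559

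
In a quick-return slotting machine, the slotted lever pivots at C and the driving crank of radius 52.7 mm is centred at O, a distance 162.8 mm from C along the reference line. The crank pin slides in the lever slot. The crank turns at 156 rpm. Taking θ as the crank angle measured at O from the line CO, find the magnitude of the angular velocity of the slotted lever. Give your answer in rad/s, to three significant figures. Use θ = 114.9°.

ω = 16.34 rad/s (from 156 rpm).
Crank pin A relative to C: A = (d + r cosθ, r sinθ); lever angle φ = atan2(r sinθ, d + r cosθ).
Differentiating tanφ: φ̇ = rω(d cosθ + r)/(d² + r² + 2dr cosθ).
d² + r² + 2dr cosθ = |CA|² = 0.0220565 m²;  d cosθ + r = -0.015845 m.
|ω_lever| = |0.0527·16.34·-0.015845| / 0.0220565 = 0.61846 rad/s.

0.618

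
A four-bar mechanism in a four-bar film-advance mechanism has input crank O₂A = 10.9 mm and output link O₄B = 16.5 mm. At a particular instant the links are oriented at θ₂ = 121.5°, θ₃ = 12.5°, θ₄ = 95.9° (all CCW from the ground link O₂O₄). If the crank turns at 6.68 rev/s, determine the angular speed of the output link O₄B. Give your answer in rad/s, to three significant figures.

26.4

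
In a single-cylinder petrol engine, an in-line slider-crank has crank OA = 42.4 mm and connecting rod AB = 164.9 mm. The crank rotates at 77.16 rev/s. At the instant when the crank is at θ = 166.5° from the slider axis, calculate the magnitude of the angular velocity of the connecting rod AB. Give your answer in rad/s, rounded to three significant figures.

121

ω = 484.8 rad/s (converted from 77.16 rev/s).
The rod makes angle φ with the slider axis where L sinφ = r sinθ; differentiating, L cosφ·φ̇ = r ω cosθ.
L cosφ = √(L² − r² sin²θ) = 0.1646 m.
|ω_rod| = r ω |cosθ| / √(L² − r² sin²θ) = 0.0424·484.8·0.97237/0.1646 = 121.43 rad/s.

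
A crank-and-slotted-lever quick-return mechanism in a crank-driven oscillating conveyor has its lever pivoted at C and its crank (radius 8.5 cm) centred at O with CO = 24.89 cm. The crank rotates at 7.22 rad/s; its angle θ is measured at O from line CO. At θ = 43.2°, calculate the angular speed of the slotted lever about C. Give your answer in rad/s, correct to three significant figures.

1.63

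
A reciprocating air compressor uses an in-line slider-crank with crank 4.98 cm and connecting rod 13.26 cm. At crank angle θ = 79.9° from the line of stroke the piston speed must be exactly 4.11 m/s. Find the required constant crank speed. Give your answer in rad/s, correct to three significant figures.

For an in-line slider-crank, |v_piston| = rω|sinθ|·[1 + r cosθ/√(L² − r² sin²θ)].
With r = 0.0498 m, L = 0.1326 m, θ = 79.9°: the bracketed kinematic factor |dx/dθ| = 0.052504 m.
ω = v/|dx/dθ| = 4.11/0.052504 = 78.28 rad/s.

78.3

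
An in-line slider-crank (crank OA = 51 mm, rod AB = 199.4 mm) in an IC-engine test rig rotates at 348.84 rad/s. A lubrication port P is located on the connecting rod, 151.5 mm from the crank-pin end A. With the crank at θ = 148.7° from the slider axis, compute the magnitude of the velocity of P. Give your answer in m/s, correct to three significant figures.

8.52

ω = 348.8 rad/s.  Crank-pin speed |V_A| = rω = 17.791 m/s, perpendicular to OA.
Rod angle: sinφ = −(r/L) sinθ ⇒ φ = -7.636°; ω_rod = −rω cosθ/√(L²−r²sin²θ) = +76.918 rad/s.
V_P = V_A + ω_rod × AP, with AP = 0.1515 m along the rod.
Components: V_Px = −rω sinθ − a·ω_rod·sinφ = -7.6943 m/s;  V_Py = rω cosθ + a·ω_rod·cosφ = -3.6517 m/s.
|V_P| = √(V_Px² + V_Py²) = 8.5168 m/s.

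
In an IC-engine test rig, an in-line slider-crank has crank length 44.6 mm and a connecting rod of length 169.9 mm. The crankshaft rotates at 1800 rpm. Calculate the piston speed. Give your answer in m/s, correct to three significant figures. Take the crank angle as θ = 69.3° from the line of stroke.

ω = 2π·1800/60 = 188.5 rad/s
For an in-line slider-crank, x = r cosθ + √(L² − r² sin²θ), so v = −rω sinθ·[1 + r cosθ/√(L² − r² sin²θ)].
With r = 0.0446 m, L = 0.1699 m, θ = 69.3°: √(L² − r² sin²θ) = 0.1647 m.
v = −0.0446·188.5·0.93544·[1 + 0.0446·0.35347/0.1647] = -8.617 m/s.
|v| = 8.617 m/s.

8.62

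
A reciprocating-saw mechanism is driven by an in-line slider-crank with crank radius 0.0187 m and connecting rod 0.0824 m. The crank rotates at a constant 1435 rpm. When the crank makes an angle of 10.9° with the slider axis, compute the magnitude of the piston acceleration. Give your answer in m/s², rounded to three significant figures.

504

ω = 2π·1435/60 = 150.3 rad/s
x(θ) = r cosθ + √(L² − r² sin²θ); with ω constant, a = ω²·d²x/dθ².
d²x/dθ² = −r cosθ − r²(cos2θ)/√u − r⁴ sin²2θ/(4u^{3/2}),  u = L² − r² sin²θ = 0.00677726 m².
Substituting r = 0.0187 m, L = 0.0824 m, θ = 10.9°: d²x/dθ² = -0.022314 m.
a = ω²·d²x/dθ² = (150.3)²·(-0.022314) = -503.9 m/s²;  |a| = 503.9 m/s².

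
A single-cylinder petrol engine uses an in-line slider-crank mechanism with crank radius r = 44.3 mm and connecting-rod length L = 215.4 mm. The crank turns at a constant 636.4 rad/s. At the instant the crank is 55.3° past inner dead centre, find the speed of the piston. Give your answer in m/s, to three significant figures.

25.9

ω = 636.4 rad/s
For an in-line slider-crank, x = r cosθ + √(L² − r² sin²θ), so v = −rω sinθ·[1 + r cosθ/√(L² − r² sin²θ)].
With r = 0.0443 m, L = 0.2154 m, θ = 55.3°: √(L² − r² sin²θ) = 0.2123 m.
v = −0.0443·636.4·0.82214·[1 + 0.0443·0.56928/0.2123] = -25.932 m/s.
|v| = 25.932 m/s.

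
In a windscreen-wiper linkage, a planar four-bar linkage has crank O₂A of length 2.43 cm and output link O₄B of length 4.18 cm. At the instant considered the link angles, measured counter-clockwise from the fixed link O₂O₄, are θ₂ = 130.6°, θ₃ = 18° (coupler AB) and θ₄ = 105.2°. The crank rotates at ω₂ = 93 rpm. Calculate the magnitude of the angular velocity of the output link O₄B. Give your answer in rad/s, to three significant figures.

ω₂ = 9.739 rad/s (from 93 rpm).
Differentiating the loop-closure r₂e^{iθ₂}+r₃e^{iθ₃}=r₁+r₄e^{iθ₄} gives r₂ω₂e^{iθ₂}+r₃ω₃e^{iθ₃}=r₄ω₄e^{iθ₄}.
Eliminating the other unknown: ω₄ = r₂ω₂ sin(θ₂−θ₃) / [r₄ sin(θ₄−θ₃)].
Numerator sine = +0.92321; denominator sine = +0.99881.
Result = 0.0243·9.739·(+0.92321) / (0.0418·(+0.99881)) = +5.2331 rad/s; magnitude 5.2331 rad/s.

5.23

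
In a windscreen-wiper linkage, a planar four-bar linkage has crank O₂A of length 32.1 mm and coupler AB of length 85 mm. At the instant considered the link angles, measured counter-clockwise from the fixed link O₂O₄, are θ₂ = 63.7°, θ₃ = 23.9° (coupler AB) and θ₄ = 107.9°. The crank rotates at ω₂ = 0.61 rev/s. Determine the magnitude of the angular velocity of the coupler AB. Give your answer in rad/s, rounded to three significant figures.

1.01

ω₂ = 3.833 rad/s (from 0.61 rev/s).
Differentiating the loop-closure r₂e^{iθ₂}+r₃e^{iθ₃}=r₁+r₄e^{iθ₄} gives r₂ω₂e^{iθ₂}+r₃ω₃e^{iθ₃}=r₄ω₄e^{iθ₄}.
Eliminating the other unknown: ω₃ = r₂ω₂ sin(θ₄−θ₂) / [r₃ sin(θ₃−θ₄)].
Numerator sine = +0.69717; denominator sine = -0.99452.
Result = 0.0321·3.833·(+0.69717) / (0.085·(-0.99452)) = -1.0147 rad/s; magnitude 1.0147 rad/s.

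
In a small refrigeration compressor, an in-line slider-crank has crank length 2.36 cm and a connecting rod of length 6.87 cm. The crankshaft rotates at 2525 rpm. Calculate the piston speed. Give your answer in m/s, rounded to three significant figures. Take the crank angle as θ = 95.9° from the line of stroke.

ω = 2π·2525/60 = 264.4 rad/s
For an in-line slider-crank, x = r cosθ + √(L² − r² sin²θ), so v = −rω sinθ·[1 + r cosθ/√(L² − r² sin²θ)].
With r = 0.0236 m, L = 0.0687 m, θ = 95.9°: √(L² − r² sin²θ) = 0.064565 m.
v = −0.0236·264.4·0.99470·[1 + 0.0236·-0.10279/0.064565] = -5.974 m/s.
|v| = 5.974 m/s.

5.97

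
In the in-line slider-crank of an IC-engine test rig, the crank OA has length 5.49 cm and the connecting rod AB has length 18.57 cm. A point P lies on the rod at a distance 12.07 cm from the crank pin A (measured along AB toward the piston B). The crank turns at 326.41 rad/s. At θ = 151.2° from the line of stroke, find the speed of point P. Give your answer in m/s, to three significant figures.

ω = 326.4 rad/s.  Crank-pin speed |V_A| = rω = 17.92 m/s, perpendicular to OA.
Rod angle: sinφ = −(r/L) sinθ ⇒ φ = -8.188°; ω_rod = −rω cosθ/√(L²−r²sin²θ) = +85.434 rad/s.
V_P = V_A + ω_rod × AP, with AP = 0.1207 m along the rod.
Components: V_Px = −rω sinθ − a·ω_rod·sinφ = -7.1643 m/s;  V_Py = rω cosθ + a·ω_rod·cosφ = -5.4966 m/s.
|V_P| = √(V_Px² + V_Py²) = 9.0299 m/s.

9.03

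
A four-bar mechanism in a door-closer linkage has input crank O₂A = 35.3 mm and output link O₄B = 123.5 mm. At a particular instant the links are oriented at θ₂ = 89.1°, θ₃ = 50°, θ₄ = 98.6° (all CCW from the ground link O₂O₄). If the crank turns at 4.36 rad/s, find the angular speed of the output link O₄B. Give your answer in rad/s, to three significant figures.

1.05

ω₂ = 4.36 rad/s
Differentiating the loop-closure r₂e^{iθ₂}+r₃e^{iθ₃}=r₁+r₄e^{iθ₄} gives r₂ω₂e^{iθ₂}+r₃ω₃e^{iθ₃}=r₄ω₄e^{iθ₄}.
Eliminating the other unknown: ω₄ = r₂ω₂ sin(θ₂−θ₃) / [r₄ sin(θ₄−θ₃)].
Numerator sine = +0.63068; denominator sine = +0.75011.
Result = 0.0353·4.36·(+0.63068) / (0.1235·(+0.75011)) = +1.0478 rad/s; magnitude 1.0478 rad/s.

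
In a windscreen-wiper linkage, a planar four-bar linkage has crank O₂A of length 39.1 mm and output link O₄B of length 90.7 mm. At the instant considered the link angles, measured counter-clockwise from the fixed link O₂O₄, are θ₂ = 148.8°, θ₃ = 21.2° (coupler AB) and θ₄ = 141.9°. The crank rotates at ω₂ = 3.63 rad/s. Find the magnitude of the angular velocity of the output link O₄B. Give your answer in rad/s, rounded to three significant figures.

1.44

ω₂ = 3.63 rad/s
Differentiating the loop-closure r₂e^{iθ₂}+r₃e^{iθ₃}=r₁+r₄e^{iθ₄} gives r₂ω₂e^{iθ₂}+r₃ω₃e^{iθ₃}=r₄ω₄e^{iθ₄}.
Eliminating the other unknown: ω₄ = r₂ω₂ sin(θ₂−θ₃) / [r₄ sin(θ₄−θ₃)].
Numerator sine = +0.79229; denominator sine = +0.85985.
Result = 0.0391·3.63·(+0.79229) / (0.0907·(+0.85985)) = +1.4419 rad/s; magnitude 1.4419 rad/s.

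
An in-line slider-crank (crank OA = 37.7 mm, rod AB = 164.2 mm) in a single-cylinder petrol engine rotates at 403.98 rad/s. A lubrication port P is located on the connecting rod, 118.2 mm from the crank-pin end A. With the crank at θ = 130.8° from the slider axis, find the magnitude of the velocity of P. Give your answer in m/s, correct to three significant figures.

ω = 404 rad/s.  Crank-pin speed |V_A| = rω = 15.23 m/s, perpendicular to OA.
Rod angle: sinφ = −(r/L) sinθ ⇒ φ = -10.009°; ω_rod = −rω cosθ/√(L²−r²sin²θ) = +61.543 rad/s.
V_P = V_A + ω_rod × AP, with AP = 0.1182 m along the rod.
Components: V_Px = −rω sinθ − a·ω_rod·sinφ = -10.265 m/s;  V_Py = rω cosθ + a·ω_rod·cosφ = -2.7879 m/s.
|V_P| = √(V_Px² + V_Py²) = 10.637 m/s.

10.6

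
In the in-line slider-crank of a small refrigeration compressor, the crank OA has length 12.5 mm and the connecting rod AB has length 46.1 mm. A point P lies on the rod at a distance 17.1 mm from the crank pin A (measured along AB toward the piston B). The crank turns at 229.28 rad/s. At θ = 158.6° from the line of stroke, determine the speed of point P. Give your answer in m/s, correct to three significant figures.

1.93

ω = 229.3 rad/s.  Crank-pin speed |V_A| = rω = 2.866 m/s, perpendicular to OA.
Rod angle: sinφ = −(r/L) sinθ ⇒ φ = -5.678°; ω_rod = −rω cosθ/√(L²−r²sin²θ) = +58.168 rad/s.
V_P = V_A + ω_rod × AP, with AP = 0.0171 m along the rod.
Components: V_Px = −rω sinθ − a·ω_rod·sinφ = -0.94733 m/s;  V_Py = rω cosθ + a·ω_rod·cosφ = -1.6786 m/s.
|V_P| = √(V_Px² + V_Py²) = 1.9275 m/s.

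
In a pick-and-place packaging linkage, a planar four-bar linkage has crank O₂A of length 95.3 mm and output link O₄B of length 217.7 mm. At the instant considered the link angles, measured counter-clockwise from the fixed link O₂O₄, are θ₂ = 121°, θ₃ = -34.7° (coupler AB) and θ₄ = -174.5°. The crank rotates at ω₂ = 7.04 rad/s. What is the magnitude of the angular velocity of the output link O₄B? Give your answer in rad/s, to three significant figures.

ω₂ = 7.04 rad/s
Differentiating the loop-closure r₂e^{iθ₂}+r₃e^{iθ₃}=r₁+r₄e^{iθ₄} gives r₂ω₂e^{iθ₂}+r₃ω₃e^{iθ₃}=r₄ω₄e^{iθ₄}.
Eliminating the other unknown: ω₄ = r₂ω₂ sin(θ₂−θ₃) / [r₄ sin(θ₄−θ₃)].
Numerator sine = +0.41151; denominator sine = -0.64546.
Result = 0.0953·7.04·(+0.41151) / (0.2177·(-0.64546)) = -1.9648 rad/s; magnitude 1.9648 rad/s.

1.96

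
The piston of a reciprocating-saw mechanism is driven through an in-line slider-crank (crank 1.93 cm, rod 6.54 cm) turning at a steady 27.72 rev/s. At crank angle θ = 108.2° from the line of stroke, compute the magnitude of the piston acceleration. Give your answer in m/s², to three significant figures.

326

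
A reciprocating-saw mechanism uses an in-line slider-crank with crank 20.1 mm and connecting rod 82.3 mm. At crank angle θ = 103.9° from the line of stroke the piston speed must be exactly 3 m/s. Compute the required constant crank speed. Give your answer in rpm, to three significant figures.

1560

For an in-line slider-crank, |v_piston| = rω|sinθ|·[1 + r cosθ/√(L² − r² sin²θ)].
With r = 0.0201 m, L = 0.0823 m, θ = 103.9°: the bracketed kinematic factor |dx/dθ| = 0.018333 m.
ω = v/|dx/dθ| = 3/0.018333 = 163.64 rad/s.
N = 60ω/(2π) = 1562.6 rpm.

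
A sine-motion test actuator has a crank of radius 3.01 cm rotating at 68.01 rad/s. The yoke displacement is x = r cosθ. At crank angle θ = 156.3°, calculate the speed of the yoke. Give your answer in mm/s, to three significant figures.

823

ω = 68.01 rad/s
x = r cosθ ⇒ ẋ = −rω sinθ.
|v| = rω|sinθ| = 0.0301·68.01·|sin 156.3°| = 0.82283 m/s = 822.83 mm/s.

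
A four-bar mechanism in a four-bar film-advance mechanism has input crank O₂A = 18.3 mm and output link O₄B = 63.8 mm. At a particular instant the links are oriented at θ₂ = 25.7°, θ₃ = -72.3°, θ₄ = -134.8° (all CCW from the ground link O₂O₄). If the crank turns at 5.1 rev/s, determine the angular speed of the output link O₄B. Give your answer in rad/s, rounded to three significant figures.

10.3

ω₂ = 32.04 rad/s (from 5.1 rev/s).
Differentiating the loop-closure r₂e^{iθ₂}+r₃e^{iθ₃}=r₁+r₄e^{iθ₄} gives r₂ω₂e^{iθ₂}+r₃ω₃e^{iθ₃}=r₄ω₄e^{iθ₄}.
Eliminating the other unknown: ω₄ = r₂ω₂ sin(θ₂−θ₃) / [r₄ sin(θ₄−θ₃)].
Numerator sine = +0.99027; denominator sine = -0.88701.
Result = 0.0183·32.04·(+0.99027) / (0.0638·(-0.88701)) = -10.261 rad/s; magnitude 10.261 rad/s.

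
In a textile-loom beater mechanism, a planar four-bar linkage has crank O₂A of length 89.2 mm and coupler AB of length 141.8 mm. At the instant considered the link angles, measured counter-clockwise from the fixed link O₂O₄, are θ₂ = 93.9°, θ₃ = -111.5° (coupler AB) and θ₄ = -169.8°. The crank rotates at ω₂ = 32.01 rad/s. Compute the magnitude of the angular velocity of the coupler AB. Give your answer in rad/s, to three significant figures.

23.5

ω₂ = 32.01 rad/s
Differentiating the loop-closure r₂e^{iθ₂}+r₃e^{iθ₃}=r₁+r₄e^{iθ₄} gives r₂ω₂e^{iθ₂}+r₃ω₃e^{iθ₃}=r₄ω₄e^{iθ₄}.
Eliminating the other unknown: ω₃ = r₂ω₂ sin(θ₄−θ₂) / [r₃ sin(θ₃−θ₄)].
Numerator sine = +0.99396; denominator sine = +0.85081.
Result = 0.0892·32.01·(+0.99396) / (0.1418·(+0.85081)) = +23.524 rad/s; magnitude 23.524 rad/s.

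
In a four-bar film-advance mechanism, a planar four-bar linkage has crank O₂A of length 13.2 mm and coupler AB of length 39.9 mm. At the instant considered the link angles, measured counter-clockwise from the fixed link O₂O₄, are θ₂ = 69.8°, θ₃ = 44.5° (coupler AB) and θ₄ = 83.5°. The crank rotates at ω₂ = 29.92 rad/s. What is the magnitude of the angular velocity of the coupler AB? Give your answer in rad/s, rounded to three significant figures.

ω₂ = 29.92 rad/s
Differentiating the loop-closure r₂e^{iθ₂}+r₃e^{iθ₃}=r₁+r₄e^{iθ₄} gives r₂ω₂e^{iθ₂}+r₃ω₃e^{iθ₃}=r₄ω₄e^{iθ₄}.
Eliminating the other unknown: ω₃ = r₂ω₂ sin(θ₄−θ₂) / [r₃ sin(θ₃−θ₄)].
Numerator sine = +0.23684; denominator sine = -0.62932.
Result = 0.0132·29.92·(+0.23684) / (0.0399·(-0.62932)) = -3.7251 rad/s; magnitude 3.7251 rad/s.

3.73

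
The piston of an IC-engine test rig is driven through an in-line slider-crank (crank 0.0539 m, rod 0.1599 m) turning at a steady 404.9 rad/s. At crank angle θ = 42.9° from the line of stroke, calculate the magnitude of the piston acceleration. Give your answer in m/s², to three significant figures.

6790

ω = 404.9 rad/s
x(θ) = r cosθ + √(L² − r² sin²θ); with ω constant, a = ω²·d²x/dθ².
d²x/dθ² = −r cosθ − r²(cos2θ)/√u − r⁴ sin²2θ/(4u^{3/2}),  u = L² − r² sin²θ = 0.0242218 m².
Substituting r = 0.0539 m, L = 0.1599 m, θ = 42.9°: d²x/dθ² = -0.041408 m.
a = ω²·d²x/dθ² = (404.9)²·(-0.041408) = -6788.6 m/s²;  |a| = 6788.6 m/s².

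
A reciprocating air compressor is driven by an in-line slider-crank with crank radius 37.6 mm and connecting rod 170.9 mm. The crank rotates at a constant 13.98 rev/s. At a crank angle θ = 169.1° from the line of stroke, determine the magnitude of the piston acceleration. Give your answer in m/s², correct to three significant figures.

ω = 2π·14 = 87.84 rad/s
x(θ) = r cosθ + √(L² − r² sin²θ); with ω constant, a = ω²·d²x/dθ².
d²x/dθ² = −r cosθ − r²(cos2θ)/√u − r⁴ sin²2θ/(4u^{3/2}),  u = L² − r² sin²θ = 0.0291563 m².
Substituting r = 0.0376 m, L = 0.1709 m, θ = 169.1°: d²x/dθ² = +0.02922 m.
a = ω²·d²x/dθ² = (87.84)²·(+0.02922) = +225.45 m/s²;  |a| = 225.45 m/s².

225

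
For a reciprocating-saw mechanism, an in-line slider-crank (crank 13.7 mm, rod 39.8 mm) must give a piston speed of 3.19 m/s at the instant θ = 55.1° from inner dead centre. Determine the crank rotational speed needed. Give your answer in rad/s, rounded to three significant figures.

236

For an in-line slider-crank, |v_piston| = rω|sinθ|·[1 + r cosθ/√(L² − r² sin²θ)].
With r = 0.0137 m, L = 0.0398 m, θ = 55.1°: the bracketed kinematic factor |dx/dθ| = 0.013543 m.
ω = v/|dx/dθ| = 3.19/0.013543 = 235.55 rad/s.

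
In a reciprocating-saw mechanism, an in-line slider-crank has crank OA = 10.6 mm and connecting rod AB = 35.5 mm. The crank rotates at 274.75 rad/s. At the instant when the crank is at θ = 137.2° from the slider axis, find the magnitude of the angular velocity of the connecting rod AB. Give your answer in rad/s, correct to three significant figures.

ω = 274.8 rad/s
The rod makes angle φ with the slider axis where L sinφ = r sinθ; differentiating, L cosφ·φ̇ = r ω cosθ.
L cosφ = √(L² − r² sin²θ) = 0.034762 m.
|ω_rod| = r ω |cosθ| / √(L² − r² sin²θ) = 0.0106·274.8·0.73373/0.034762 = 61.472 rad/s.

61.5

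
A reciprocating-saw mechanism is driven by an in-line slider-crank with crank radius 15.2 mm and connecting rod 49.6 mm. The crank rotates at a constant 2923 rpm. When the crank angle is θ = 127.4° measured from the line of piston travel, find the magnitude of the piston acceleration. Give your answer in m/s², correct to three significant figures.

973

ω = 2π·2923/60 = 306.1 rad/s
x(θ) = r cosθ + √(L² − r² sin²θ); with ω constant, a = ω²·d²x/dθ².
d²x/dθ² = −r cosθ − r²(cos2θ)/√u − r⁴ sin²2θ/(4u^{3/2}),  u = L² − r² sin²θ = 0.00231435 m².
Substituting r = 0.0152 m, L = 0.0496 m, θ = 127.4°: d²x/dθ² = +0.01038 m.
a = ω²·d²x/dθ² = (306.1)²·(+0.01038) = +972.52 m/s²;  |a| = 972.52 m/s².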